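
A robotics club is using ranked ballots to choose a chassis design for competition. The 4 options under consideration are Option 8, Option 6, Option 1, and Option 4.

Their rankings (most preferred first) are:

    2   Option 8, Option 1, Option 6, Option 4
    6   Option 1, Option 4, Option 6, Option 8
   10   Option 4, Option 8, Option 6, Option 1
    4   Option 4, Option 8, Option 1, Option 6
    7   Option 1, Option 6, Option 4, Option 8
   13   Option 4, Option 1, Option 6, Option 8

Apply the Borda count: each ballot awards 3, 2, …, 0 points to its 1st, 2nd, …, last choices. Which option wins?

Option 4

Borda scores:
  Option 8: 2·3 + 6·0 + 10·2 + 4·2 + 7·0 + 13·0 = 34
  Option 6: 2·1 + 6·1 + 10·1 + 4·0 + 7·2 + 13·1 = 45
  Option 1: 2·2 + 6·3 + 10·0 + 4·1 + 7·3 + 13·2 = 73
  Option 4: 2·0 + 6·2 + 10·3 + 4·3 + 7·1 + 13·3 = 100
Option 4 has the highest total.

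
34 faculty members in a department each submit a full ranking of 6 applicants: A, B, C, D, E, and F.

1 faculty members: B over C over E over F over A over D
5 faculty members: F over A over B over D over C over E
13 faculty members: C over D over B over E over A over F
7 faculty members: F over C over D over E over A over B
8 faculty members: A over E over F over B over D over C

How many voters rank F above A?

Ballots ranking F above A: 1+5+7 = 13.
Ballots ranking A above F: 13+8 = 21.
So 13 of 34 voters prefer F to A.

13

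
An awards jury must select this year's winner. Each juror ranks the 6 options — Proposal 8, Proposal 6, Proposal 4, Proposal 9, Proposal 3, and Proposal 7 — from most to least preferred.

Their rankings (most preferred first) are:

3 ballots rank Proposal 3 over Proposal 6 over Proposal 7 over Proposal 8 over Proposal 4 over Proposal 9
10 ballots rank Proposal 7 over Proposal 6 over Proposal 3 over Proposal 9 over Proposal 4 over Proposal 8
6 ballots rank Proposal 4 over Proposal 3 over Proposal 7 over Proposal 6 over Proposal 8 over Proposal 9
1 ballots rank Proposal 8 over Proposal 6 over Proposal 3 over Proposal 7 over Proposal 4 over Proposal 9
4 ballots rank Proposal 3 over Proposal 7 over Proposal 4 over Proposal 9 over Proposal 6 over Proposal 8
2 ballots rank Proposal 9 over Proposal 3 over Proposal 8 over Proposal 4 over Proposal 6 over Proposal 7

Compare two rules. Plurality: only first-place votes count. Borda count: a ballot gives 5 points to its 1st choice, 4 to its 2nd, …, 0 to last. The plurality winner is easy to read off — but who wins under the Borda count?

Proposal 3

Plurality first-place counts: Proposal 8 1, Proposal 6 0, Proposal 4 6, Proposal 9 2, Proposal 3 7, Proposal 7 10 → Proposal 7.
Borda totals: Proposal 8 23, Proposal 6 74, Proposal 4 60, Proposal 9 38, Proposal 3 100, Proposal 7 95 → Proposal 3.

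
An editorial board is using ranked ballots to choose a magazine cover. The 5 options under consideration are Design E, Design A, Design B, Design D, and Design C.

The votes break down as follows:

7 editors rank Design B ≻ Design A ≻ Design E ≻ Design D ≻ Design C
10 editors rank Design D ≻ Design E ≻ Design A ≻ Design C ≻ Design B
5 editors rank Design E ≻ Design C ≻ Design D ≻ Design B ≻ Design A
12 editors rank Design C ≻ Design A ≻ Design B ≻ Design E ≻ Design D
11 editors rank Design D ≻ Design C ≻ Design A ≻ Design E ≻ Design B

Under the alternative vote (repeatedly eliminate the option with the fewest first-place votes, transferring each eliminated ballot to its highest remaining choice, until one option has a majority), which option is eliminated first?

Round 1: Design D 21, Design C 12, Design B 7, Design E 5, Design A 0. Design A has the fewest and is eliminated.
Round 2: Design D 21, Design C 12, Design B 7, Design E 5. Design E has the fewest and is eliminated.
Round 3: Design D 21, Design C 17, Design B 7. Design B has the fewest and is eliminated.
Round 4: Design D 28, Design C 17. Design D has a majority.

Design A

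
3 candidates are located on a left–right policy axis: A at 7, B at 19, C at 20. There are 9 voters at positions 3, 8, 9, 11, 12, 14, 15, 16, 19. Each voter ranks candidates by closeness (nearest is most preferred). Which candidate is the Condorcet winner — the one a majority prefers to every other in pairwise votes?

With single-peaked preferences on a line, the Condorcet winner is the candidate closest to the median voter.
The median voter (position 12) is closest to A at 7.
Check: A vs C — voters closer to A: 5 of 9.

A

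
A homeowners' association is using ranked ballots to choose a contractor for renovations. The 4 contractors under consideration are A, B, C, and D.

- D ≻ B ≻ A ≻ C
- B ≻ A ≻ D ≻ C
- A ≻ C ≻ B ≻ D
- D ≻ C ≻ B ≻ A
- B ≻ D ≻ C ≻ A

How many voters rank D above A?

Ballots ranking D above A: 3.
Ballots ranking A above D: 2.
So 3 of 5 voters prefer D to A.

3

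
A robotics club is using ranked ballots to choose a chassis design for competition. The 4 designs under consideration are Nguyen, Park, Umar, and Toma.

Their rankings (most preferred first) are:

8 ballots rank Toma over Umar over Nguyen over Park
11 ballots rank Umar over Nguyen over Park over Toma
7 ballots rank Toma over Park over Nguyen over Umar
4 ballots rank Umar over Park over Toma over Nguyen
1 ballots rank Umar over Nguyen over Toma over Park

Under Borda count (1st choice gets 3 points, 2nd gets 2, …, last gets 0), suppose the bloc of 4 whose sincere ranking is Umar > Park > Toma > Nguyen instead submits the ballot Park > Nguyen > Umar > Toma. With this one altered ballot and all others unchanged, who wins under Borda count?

Borda totals with the altered ballot: Nguyen 47, Park 37, Umar 56, Toma 46.
The winner is unchanged: still Umar.

Umar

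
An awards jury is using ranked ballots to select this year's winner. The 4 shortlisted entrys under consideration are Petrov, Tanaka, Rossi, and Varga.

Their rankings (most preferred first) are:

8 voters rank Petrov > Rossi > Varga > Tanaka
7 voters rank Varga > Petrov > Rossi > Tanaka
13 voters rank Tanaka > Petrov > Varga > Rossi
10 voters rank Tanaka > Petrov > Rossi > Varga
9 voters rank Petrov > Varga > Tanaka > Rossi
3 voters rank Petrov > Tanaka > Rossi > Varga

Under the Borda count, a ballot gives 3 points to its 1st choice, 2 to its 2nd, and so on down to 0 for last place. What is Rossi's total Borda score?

36

Borda scores:
  Petrov: 8·3 + 7·2 + 13·2 + 10·2 + 9·3 + 3·3 = 120
  Tanaka: 8·0 + 7·0 + 13·3 + 10·3 + 9·1 + 3·2 = 84
  Rossi: 8·2 + 7·1 + 13·0 + 10·1 + 9·0 + 3·1 = 36
  Varga: 8·1 + 7·3 + 13·1 + 10·0 + 9·2 + 3·0 = 60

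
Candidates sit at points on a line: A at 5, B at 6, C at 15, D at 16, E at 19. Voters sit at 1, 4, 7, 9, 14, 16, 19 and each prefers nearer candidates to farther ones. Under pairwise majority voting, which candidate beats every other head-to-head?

B

With single-peaked preferences on a line, the Condorcet winner is the candidate closest to the median voter.
The median voter (position 9) is closest to B at 6.
Check: B vs A — voters closer to B: 5 of 7.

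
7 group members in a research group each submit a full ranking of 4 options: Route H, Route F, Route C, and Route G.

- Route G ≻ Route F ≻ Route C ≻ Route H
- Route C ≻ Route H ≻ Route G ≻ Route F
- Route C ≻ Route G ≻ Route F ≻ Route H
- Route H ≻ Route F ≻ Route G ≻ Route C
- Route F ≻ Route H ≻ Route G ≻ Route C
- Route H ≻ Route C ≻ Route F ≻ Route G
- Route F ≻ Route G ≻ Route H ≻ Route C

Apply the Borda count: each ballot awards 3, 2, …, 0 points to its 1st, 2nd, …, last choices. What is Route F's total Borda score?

12

Borda scores:
  Route H: 0 + 2 + 0 + 3 + 2 + 3 + 1 = 11
  Route F: 2 + 0 + 1 + 2 + 3 + 1 + 3 = 12
  Route C: 1 + 3 + 3 + 0 + 0 + 2 + 0 = 9
  Route G: 3 + 1 + 2 + 1 + 1 + 0 + 2 = 10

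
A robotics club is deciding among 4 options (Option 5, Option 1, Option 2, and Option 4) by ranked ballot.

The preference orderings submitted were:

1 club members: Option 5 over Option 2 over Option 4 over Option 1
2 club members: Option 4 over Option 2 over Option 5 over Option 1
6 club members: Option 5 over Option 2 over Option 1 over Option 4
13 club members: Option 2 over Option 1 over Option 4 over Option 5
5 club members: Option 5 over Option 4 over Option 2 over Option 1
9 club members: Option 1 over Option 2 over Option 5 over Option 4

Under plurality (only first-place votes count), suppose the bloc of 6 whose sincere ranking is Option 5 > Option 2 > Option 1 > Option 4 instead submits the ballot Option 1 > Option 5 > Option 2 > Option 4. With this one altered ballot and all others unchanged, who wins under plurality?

First-place totals with the altered ballot: Option 5 6, Option 1 15, Option 2 13, Option 4 2.
The switch changes the winner from Option 2 to Option 1.

Option 1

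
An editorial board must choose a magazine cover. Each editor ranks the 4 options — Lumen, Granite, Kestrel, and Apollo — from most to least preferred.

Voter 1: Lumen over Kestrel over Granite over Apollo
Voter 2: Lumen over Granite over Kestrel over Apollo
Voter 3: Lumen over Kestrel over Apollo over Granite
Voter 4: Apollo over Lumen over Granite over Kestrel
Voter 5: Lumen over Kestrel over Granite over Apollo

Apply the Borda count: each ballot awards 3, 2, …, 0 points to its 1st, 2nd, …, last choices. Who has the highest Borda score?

Borda scores:
  Lumen: 3 + 3 + 3 + 2 + 3 = 14
  Granite: 1 + 2 + 0 + 1 + 1 = 5
  Kestrel: 2 + 1 + 2 + 0 + 2 = 7
  Apollo: 0 + 0 + 1 + 3 + 0 = 4
Lumen has the highest total.

Lumen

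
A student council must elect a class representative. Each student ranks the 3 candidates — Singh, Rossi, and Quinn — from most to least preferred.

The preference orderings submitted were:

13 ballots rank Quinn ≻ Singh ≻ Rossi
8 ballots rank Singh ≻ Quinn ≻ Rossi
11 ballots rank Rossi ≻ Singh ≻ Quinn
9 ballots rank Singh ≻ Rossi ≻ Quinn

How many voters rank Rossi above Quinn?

Ballots ranking Rossi above Quinn: 11+9 = 20.
Ballots ranking Quinn above Rossi: 13+8 = 21.
So 20 of 41 voters prefer Rossi to Quinn.

20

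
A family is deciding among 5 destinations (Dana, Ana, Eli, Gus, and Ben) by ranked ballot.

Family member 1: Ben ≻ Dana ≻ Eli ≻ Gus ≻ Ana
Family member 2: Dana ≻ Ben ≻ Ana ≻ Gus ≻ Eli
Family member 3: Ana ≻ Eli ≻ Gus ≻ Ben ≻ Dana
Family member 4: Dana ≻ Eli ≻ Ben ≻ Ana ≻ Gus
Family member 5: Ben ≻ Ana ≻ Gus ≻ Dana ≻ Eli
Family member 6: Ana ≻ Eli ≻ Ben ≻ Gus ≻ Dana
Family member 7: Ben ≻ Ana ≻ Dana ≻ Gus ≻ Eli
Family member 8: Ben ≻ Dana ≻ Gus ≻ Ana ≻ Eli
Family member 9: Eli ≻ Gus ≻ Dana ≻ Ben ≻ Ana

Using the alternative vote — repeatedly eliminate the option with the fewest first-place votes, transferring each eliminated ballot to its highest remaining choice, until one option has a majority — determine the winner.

Ben

Round 1: Ben 4, Dana 2, Ana 2, Eli 1, Gus 0. Gus has the fewest and is eliminated.
Round 2: Ben 4, Dana 2, Ana 2, Eli 1. Eli has the fewest and is eliminated.
Round 3: Ben 4, Dana 3, Ana 2. Ana has the fewest and is eliminated.
Round 4: Ben 6, Dana 3. Ben has a majority.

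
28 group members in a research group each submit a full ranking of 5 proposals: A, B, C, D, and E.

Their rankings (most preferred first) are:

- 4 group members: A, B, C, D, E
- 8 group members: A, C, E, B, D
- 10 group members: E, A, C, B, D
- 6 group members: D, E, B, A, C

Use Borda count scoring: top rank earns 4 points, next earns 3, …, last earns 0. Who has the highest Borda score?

A

Borda scores:
  A: 4·4 + 8·4 + 10·3 + 6·1 = 84
  B: 4·3 + 8·1 + 10·1 + 6·2 = 42
  C: 4·2 + 8·3 + 10·2 + 6·0 = 52
  D: 4·1 + 8·0 + 10·0 + 6·4 = 28
  E: 4·0 + 8·2 + 10·4 + 6·3 = 74
A has the highest total.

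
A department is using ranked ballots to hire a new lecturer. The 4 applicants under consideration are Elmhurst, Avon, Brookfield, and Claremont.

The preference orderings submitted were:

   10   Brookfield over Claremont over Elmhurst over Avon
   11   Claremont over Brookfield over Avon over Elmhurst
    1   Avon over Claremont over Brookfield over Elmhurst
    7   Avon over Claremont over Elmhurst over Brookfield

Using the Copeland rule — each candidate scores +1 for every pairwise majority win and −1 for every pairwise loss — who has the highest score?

Claremont

Pairwise results:
  Elmhurst vs Avon: Avon wins 19–10.
  Elmhurst vs Brookfield: Brookfield wins 22–7.
  Elmhurst vs Claremont: Claremont wins 29–0.
  Avon vs Brookfield: Brookfield wins 21–8.
  Avon vs Claremont: Claremont wins 21–8.
  Brookfield vs Claremont: Claremont wins 19–10.
Copeland scores (wins − losses):
  Elmhurst: 0 − 3 = -3
  Avon: 1 − 2 = -1
  Brookfield: 2 − 1 = 1
  Claremont: 3 − 0 = 3
Claremont has the best Copeland score.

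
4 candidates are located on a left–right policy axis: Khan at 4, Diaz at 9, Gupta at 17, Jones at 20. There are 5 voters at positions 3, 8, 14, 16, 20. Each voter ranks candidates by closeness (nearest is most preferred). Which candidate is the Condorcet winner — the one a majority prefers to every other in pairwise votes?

With single-peaked preferences on a line, the Condorcet winner is the candidate closest to the median voter.
The median voter (position 14) is closest to Gupta at 17.
Check: Gupta vs Khan — voters closer to Gupta: 3 of 5.

Gupta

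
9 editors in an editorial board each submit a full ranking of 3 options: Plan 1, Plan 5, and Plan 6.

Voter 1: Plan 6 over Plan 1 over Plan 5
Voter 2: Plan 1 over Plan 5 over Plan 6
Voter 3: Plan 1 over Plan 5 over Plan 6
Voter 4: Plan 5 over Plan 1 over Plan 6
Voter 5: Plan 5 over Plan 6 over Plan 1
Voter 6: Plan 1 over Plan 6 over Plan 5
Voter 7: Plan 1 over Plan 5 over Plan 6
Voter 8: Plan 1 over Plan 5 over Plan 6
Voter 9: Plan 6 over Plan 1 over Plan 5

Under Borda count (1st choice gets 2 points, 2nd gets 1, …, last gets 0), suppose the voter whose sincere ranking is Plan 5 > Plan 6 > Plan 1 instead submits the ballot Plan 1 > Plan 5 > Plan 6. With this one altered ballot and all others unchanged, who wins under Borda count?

Plan 1

Borda totals with the altered ballot: Plan 1 15, Plan 5 7, Plan 6 5.
The winner is unchanged: still Plan 1.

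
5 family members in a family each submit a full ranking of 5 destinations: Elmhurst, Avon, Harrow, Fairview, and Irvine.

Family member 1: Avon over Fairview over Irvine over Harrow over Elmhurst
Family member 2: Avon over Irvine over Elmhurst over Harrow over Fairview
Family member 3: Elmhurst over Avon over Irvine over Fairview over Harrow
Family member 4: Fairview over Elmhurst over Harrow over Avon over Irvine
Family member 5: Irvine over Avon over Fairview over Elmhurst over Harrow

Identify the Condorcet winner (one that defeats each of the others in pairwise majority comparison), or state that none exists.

Avon

Head-to-head results (5 voters total):
Elmhurst vs Avon: Avon wins 3–2.
Elmhurst vs Harrow: Elmhurst wins 4–1.
Elmhurst vs Fairview: Fairview wins 3–2.
Elmhurst vs Irvine: Irvine wins 3–2.
Avon vs Harrow: Avon wins 4–1.
Avon vs Fairview: Avon wins 4–1.
Avon vs Irvine: Avon wins 4–1.
Harrow vs Fairview: Fairview wins 4–1.
Harrow vs Irvine: Irvine wins 4–1.
Fairview vs Irvine: Irvine wins 3–2.
Avon beats each rival — Elmhurst (3–2), Harrow (4–1), Fairview (4–1), Irvine (4–1) — so Avon is the Condorcet winner.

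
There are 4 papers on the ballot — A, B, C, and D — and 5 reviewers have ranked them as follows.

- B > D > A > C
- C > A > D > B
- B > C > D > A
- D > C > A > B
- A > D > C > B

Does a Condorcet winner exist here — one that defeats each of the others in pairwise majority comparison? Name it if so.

Head-to-head results (5 voters total):
A vs B: A wins 3–2.
A vs C: C wins 3–2.
A vs D: D wins 3–2.
B vs C: C wins 3–2.
B vs D: D wins 3–2.
C vs D: D wins 3–2.
D beats each rival — A (3–2), B (3–2), C (3–2) — so D is the Condorcet winner.

D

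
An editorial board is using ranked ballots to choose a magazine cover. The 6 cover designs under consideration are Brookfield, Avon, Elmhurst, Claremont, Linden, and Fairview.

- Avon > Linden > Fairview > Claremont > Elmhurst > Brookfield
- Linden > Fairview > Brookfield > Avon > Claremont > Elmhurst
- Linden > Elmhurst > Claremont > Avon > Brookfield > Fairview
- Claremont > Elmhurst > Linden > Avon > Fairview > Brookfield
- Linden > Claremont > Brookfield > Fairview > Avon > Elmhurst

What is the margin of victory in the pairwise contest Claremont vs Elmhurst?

Ballots ranking Claremont above Elmhurst: 4.
Ballots ranking Elmhurst above Claremont: 1.
Claremont wins 4–1, a margin of 3.

3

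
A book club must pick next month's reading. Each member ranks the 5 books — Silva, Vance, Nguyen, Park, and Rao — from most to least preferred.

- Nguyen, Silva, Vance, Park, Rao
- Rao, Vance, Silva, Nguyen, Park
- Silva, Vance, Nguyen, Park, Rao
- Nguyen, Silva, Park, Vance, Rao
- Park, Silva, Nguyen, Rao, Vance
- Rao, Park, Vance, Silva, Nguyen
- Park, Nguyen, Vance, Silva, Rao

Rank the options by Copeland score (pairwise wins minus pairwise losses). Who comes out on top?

Pairwise results:
  Silva vs Vance: Silva wins 4–3.
  Silva vs Nguyen: Silva wins 4–3.
  Silva vs Park: Silva wins 4–3.
  Silva vs Rao: Silva wins 5–2.
  Vance vs Nguyen: Nguyen wins 4–3.
  Vance vs Park: Park wins 4–3.
  Vance vs Rao: Vance wins 4–3.
  Nguyen vs Park: Nguyen wins 4–3.
  Nguyen vs Rao: Nguyen wins 5–2.
  Park vs Rao: Park wins 5–2.
Copeland scores (wins − losses):
  Silva: 4 − 0 = 4
  Vance: 1 − 3 = -2
  Nguyen: 3 − 1 = 2
  Park: 2 − 2 = 0
  Rao: 0 − 4 = -4
Silva has the best Copeland score.

Silva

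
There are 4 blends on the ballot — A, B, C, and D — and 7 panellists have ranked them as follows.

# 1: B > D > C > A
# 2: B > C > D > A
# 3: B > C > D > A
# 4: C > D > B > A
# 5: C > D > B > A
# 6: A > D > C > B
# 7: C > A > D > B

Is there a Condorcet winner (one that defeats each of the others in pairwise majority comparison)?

Head-to-head results (7 voters total):
A vs B: B wins 5–2.
A vs C: C wins 6–1.
A vs D: D wins 5–2.
B vs C: C wins 4–3.
B vs D: D wins 4–3.
C vs D: C wins 5–2.
C beats each rival — A (6–1), B (4–3), D (5–2) — so C is the Condorcet winner.

Yes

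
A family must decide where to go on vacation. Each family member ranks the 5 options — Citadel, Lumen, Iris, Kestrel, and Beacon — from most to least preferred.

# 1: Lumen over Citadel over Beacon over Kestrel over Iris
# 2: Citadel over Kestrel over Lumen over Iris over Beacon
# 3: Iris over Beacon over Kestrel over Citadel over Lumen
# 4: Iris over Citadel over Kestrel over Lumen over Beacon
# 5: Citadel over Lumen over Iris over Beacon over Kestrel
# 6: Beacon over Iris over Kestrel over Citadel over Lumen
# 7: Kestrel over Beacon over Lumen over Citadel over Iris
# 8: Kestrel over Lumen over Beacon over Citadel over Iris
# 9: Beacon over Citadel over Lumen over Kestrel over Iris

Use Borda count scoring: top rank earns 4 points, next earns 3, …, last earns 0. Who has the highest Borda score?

Borda scores:
  Citadel: 3 + 4 + 1 + 3 + 4 + 1 + 1 + 1 + 3 = 21
  Lumen: 4 + 2 + 0 + 1 + 3 + 0 + 2 + 3 + 2 = 17
  Iris: 0 + 1 + 4 + 4 + 2 + 3 + 0 + 0 + 0 = 14
  Kestrel: 1 + 3 + 2 + 2 + 0 + 2 + 4 + 4 + 1 = 19
  Beacon: 2 + 0 + 3 + 0 + 1 + 4 + 3 + 2 + 4 = 19
Citadel has the highest total.

Citadel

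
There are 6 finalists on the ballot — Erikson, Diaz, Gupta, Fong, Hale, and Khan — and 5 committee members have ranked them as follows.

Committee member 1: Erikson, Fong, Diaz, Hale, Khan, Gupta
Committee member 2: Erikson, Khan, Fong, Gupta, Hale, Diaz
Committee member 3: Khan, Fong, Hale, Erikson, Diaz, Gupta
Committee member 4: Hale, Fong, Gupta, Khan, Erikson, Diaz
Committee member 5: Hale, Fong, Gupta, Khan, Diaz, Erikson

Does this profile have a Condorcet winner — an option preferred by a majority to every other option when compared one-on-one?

Head-to-head results (5 voters total):
Erikson vs Diaz: Erikson wins 4–1.
Erikson vs Gupta: Erikson wins 3–2.
Erikson vs Fong: Fong wins 3–2.
Erikson vs Hale: Hale wins 3–2.
Erikson vs Khan: Khan wins 3–2.
Diaz vs Gupta: Gupta wins 3–2.
Diaz vs Fong: Fong wins 5–0.
Diaz vs Hale: Hale wins 4–1.
Diaz vs Khan: Khan wins 4–1.
Gupta vs Fong: Fong wins 5–0.
Gupta vs Hale: Hale wins 4–1.
Gupta vs Khan: Khan wins 3–2.
Fong vs Hale: Fong wins 3–2.
Fong vs Khan: Fong wins 3–2.
Hale vs Khan: Hale wins 3–2.
Fong beats each rival — Erikson (3–2), Diaz (5–0), Gupta (5–0), Hale (3–2), Khan (3–2) — so Fong is the Condorcet winner.

Yes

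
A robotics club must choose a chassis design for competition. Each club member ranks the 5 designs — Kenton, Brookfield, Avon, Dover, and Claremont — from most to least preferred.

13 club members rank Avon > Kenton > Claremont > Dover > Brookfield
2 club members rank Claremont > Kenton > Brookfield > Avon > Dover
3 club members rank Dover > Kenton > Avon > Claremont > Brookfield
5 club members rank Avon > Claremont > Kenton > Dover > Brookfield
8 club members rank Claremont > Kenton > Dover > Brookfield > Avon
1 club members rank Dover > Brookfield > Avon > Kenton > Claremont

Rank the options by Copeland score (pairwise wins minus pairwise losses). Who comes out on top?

Avon

Pairwise results:
  Kenton vs Brookfield: Kenton wins 31–1.
  Kenton vs Avon: Avon wins 19–13.
  Kenton vs Dover: Kenton wins 28–4.
  Kenton vs Claremont: Kenton wins 17–15.
  Brookfield vs Avon: Avon wins 21–11.
  Brookfield vs Dover: Dover wins 30–2.
  Brookfield vs Claremont: Claremont wins 31–1.
  Avon vs Dover: Avon wins 20–12.
  Avon vs Claremont: Avon wins 22–10.
  Dover vs Claremont: Claremont wins 28–4.
Copeland scores (wins − losses):
  Kenton: 3 − 1 = 2
  Brookfield: 0 − 4 = -4
  Avon: 4 − 0 = 4
  Dover: 1 − 3 = -2
  Claremont: 2 − 2 = 0
Avon has the best Copeland score.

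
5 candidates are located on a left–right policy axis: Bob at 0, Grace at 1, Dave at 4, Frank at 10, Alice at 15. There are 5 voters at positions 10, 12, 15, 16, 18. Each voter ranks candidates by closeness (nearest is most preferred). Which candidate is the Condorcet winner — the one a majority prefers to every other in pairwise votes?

Alice

With single-peaked preferences on a line, the Condorcet winner is the candidate closest to the median voter.
The median voter (position 15) is closest to Alice at 15.
Check: Alice vs Grace — voters closer to Alice: 5 of 5.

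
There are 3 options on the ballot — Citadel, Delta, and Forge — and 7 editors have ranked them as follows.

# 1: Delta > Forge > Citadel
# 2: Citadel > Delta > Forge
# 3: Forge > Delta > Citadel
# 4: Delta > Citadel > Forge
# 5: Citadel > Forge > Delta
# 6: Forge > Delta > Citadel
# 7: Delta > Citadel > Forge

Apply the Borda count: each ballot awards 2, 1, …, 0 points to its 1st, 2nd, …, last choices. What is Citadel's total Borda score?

Borda scores:
  Citadel: 0 + 2 + 0 + 1 + 2 + 0 + 1 = 6
  Delta: 2 + 1 + 1 + 2 + 0 + 1 + 2 = 9
  Forge: 1 + 0 + 2 + 0 + 1 + 2 + 0 = 6

6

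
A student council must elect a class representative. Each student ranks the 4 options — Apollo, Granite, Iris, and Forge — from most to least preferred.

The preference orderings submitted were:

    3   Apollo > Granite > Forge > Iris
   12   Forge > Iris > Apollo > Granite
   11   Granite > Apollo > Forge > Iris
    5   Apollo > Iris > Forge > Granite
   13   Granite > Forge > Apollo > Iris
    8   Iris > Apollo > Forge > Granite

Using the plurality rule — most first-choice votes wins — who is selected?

Granite

First-place vote totals:
  Apollo: 8
  Granite: 24
  Iris: 8
  Forge: 12
Granite has the most first-place votes.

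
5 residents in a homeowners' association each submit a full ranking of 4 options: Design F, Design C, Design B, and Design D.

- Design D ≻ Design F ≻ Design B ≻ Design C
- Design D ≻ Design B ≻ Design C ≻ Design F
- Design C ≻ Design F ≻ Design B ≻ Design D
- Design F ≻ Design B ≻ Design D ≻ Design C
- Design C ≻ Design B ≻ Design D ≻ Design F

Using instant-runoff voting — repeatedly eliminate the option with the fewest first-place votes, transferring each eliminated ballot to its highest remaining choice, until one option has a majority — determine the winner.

Design D

Round 1: Design C 2, Design D 2, Design F 1, Design B 0. Design B has the fewest and is eliminated.
Round 2: Design C 2, Design D 2, Design F 1. Design F has the fewest and is eliminated.
Round 3: Design D 3, Design C 2. Design D has a majority.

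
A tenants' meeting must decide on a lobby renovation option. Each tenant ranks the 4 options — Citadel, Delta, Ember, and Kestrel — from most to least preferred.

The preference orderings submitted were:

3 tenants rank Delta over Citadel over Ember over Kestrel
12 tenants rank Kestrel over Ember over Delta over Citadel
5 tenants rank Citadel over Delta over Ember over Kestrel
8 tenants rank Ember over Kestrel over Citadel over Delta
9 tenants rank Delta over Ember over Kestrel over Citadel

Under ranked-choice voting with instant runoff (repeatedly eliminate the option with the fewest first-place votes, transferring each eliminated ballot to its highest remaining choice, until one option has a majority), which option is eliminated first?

Round 1: Delta 12, Kestrel 12, Ember 8, Citadel 5. Citadel has the fewest and is eliminated.
Round 2: Delta 17, Kestrel 12, Ember 8. Ember has the fewest and is eliminated.
Round 3: Kestrel 20, Delta 17. Kestrel has a majority.

Citadel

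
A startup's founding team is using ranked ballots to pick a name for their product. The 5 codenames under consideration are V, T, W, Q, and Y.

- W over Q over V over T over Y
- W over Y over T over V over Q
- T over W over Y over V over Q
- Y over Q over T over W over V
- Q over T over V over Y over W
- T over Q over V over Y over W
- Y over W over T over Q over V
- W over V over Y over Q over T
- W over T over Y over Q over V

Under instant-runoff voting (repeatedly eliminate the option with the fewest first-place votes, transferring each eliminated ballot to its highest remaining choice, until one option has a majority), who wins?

Round 1: W 4, T 2, Y 2, Q 1, V 0. V has the fewest and is eliminated.
Round 2: W 4, T 2, Y 2, Q 1. Q has the fewest and is eliminated.
Round 3: W 4, T 3, Y 2. Y has the fewest and is eliminated.
Round 4: W 5, T 4. W has a majority.

W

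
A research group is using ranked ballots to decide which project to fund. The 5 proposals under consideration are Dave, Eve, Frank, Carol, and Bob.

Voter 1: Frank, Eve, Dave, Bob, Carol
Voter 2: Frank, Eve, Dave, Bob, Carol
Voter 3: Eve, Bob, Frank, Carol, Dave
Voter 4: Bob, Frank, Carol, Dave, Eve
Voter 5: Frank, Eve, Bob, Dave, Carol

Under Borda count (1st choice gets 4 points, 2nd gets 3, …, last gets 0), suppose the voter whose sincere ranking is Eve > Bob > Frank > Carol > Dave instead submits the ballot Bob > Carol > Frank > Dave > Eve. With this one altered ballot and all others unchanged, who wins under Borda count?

Borda totals with the altered ballot: Dave 7, Eve 9, Frank 17, Carol 5, Bob 12.
The winner is unchanged: still Frank.

Frank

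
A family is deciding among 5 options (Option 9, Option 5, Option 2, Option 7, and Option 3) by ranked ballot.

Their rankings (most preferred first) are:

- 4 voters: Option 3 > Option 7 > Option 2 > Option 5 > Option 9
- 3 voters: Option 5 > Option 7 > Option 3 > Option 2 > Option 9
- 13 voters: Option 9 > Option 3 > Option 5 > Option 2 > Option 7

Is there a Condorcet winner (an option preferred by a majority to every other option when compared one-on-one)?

Yes

Head-to-head results (20 voters total):
Option 9 vs Option 5: Option 9 wins 13–7.
Option 9 vs Option 2: Option 9 wins 13–7.
Option 9 vs Option 7: Option 9 wins 13–7.
Option 9 vs Option 3: Option 9 wins 13–7.
Option 5 vs Option 2: Option 5 wins 16–4.
Option 5 vs Option 7: Option 5 wins 16–4.
Option 5 vs Option 3: Option 3 wins 17–3.
Option 2 vs Option 7: Option 2 wins 13–7.
Option 2 vs Option 3: Option 3 wins 20–0.
Option 7 vs Option 3: Option 3 wins 17–3.
Option 9 beats each rival — Option 5 (13–7), Option 2 (13–7), Option 7 (13–7), Option 3 (13–7) — so Option 9 is the Condorcet winner.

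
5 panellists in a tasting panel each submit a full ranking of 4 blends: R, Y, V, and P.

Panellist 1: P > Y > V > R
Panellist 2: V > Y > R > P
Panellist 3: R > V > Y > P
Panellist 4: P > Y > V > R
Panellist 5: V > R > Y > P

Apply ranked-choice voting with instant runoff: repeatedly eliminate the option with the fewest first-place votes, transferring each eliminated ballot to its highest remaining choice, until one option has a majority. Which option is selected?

V

Round 1: V 2, P 2, R 1, Y 0. Y has the fewest and is eliminated.
Round 2: V 2, P 2, R 1. R has the fewest and is eliminated.
Round 3: V 3, P 2. V has a majority.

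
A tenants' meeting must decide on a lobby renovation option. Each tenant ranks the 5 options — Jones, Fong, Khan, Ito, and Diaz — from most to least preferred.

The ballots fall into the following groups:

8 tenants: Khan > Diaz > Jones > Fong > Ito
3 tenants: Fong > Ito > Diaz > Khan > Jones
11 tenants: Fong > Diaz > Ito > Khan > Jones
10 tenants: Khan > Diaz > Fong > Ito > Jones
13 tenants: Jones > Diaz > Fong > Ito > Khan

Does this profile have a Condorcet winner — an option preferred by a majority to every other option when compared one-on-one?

Yes

Head-to-head results (45 voters total):
Jones vs Fong: Fong wins 24–21.
Jones vs Khan: Khan wins 32–13.
Jones vs Ito: Ito wins 24–21.
Jones vs Diaz: Diaz wins 32–13.
Fong vs Khan: Fong wins 27–18.
Fong vs Ito: Fong wins 45–0.
Fong vs Diaz: Diaz wins 31–14.
Khan vs Ito: Ito wins 27–18.
Khan vs Diaz: Diaz wins 27–18.
Ito vs Diaz: Diaz wins 42–3.
Diaz beats each rival — Jones (32–13), Fong (31–14), Khan (27–18), Ito (42–3) — so Diaz is the Condorcet winner.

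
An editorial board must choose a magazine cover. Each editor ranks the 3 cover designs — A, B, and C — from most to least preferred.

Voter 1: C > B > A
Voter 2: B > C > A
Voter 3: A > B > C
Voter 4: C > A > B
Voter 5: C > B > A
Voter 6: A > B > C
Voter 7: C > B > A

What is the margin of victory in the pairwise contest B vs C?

1

Ballots ranking B above C: 3.
Ballots ranking C above B: 4.
C wins 4–3, a margin of 1.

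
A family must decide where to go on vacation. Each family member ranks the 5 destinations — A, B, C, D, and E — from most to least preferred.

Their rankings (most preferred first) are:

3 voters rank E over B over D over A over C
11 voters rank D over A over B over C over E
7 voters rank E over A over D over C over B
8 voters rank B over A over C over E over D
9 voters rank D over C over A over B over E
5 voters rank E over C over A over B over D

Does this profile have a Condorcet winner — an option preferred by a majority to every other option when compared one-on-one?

Head-to-head results (43 voters total):
A vs B: A wins 32–11.
A vs C: A wins 29–14.
A vs D: D wins 23–20.
A vs E: A wins 28–15.
B vs C: B wins 22–21.
B vs D: D wins 27–16.
B vs E: B wins 28–15.
C vs D: D wins 30–13.
C vs E: C wins 28–15.
D vs E: E wins 23–20.
No candidate beats all others: A beats E beats D beats A, a majority cycle.

No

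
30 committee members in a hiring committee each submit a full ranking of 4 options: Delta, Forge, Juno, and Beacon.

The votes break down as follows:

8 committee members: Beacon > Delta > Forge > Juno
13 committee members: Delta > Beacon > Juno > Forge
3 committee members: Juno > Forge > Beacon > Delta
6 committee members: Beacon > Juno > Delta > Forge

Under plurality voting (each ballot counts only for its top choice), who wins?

Beacon

First-place vote totals:
  Delta: 13
  Forge: 0
  Juno: 3
  Beacon: 14
Beacon has the most first-place votes.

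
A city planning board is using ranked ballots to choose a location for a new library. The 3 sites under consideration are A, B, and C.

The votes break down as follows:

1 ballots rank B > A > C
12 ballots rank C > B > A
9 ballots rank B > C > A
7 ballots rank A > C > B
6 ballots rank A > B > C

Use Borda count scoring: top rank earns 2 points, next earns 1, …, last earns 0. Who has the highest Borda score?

C

Borda scores:
  A: 1 + 12·0 + 9·0 + 7·2 + 6·2 = 27
  B: 2 + 12·1 + 9·2 + 7·0 + 6·1 = 38
  C: 0 + 12·2 + 9·1 + 7·1 + 6·0 = 40
C has the highest total.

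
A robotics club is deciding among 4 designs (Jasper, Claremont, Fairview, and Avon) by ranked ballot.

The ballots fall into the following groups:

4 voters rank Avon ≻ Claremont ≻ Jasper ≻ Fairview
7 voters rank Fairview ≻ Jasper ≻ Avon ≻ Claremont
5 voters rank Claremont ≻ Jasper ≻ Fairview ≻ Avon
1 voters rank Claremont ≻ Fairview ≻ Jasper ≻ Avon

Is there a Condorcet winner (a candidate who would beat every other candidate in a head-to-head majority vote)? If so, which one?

Head-to-head results (17 voters total):
Jasper vs Claremont: Claremont wins 10–7.
Jasper vs Fairview: Jasper wins 9–8.
Jasper vs Avon: Jasper wins 13–4.
Claremont vs Fairview: Claremont wins 10–7.
Claremont vs Avon: Avon wins 11–6.
Fairview vs Avon: Fairview wins 13–4.
No candidate beats all others: Jasper beats Avon beats Claremont beats Jasper, a majority cycle.

There is no Condorcet winner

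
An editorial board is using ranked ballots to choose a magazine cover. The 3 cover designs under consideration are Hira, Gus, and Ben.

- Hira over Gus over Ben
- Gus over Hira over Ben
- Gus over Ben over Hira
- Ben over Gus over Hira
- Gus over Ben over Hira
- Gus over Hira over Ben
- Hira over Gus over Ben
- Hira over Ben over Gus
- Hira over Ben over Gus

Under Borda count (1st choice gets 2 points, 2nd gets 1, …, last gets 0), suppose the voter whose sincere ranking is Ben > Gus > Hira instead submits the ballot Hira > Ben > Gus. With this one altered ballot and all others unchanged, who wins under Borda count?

Borda totals with the altered ballot: Hira 12, Gus 10, Ben 5.
The switch changes the winner from Gus to Hira.

Hira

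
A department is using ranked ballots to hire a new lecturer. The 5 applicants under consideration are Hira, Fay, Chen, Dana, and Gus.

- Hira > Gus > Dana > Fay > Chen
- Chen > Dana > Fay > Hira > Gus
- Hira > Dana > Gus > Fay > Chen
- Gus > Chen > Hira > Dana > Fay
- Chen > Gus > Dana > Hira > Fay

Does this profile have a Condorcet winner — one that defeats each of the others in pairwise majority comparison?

No

Head-to-head results (5 voters total):
Hira vs Fay: Hira wins 4–1.
Hira vs Chen: Chen wins 3–2.
Hira vs Dana: Hira wins 3–2.
Hira vs Gus: Hira wins 3–2.
Fay vs Chen: Chen wins 3–2.
Fay vs Dana: Dana wins 5–0.
Fay vs Gus: Gus wins 4–1.
Chen vs Dana: Chen wins 3–2.
Chen vs Gus: Gus wins 3–2.
Dana vs Gus: Gus wins 3–2.
No candidate beats all others: Hira beats Gus beats Chen beats Hira, a majority cycle.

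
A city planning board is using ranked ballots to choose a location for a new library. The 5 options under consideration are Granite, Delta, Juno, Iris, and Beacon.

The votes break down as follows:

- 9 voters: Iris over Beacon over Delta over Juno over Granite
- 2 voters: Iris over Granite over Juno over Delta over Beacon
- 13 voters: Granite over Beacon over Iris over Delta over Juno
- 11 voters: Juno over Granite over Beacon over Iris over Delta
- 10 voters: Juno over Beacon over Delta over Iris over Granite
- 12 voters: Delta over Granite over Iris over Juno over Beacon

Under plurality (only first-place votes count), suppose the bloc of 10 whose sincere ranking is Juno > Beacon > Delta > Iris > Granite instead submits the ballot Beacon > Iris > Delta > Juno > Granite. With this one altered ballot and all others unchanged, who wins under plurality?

Granite

First-place totals with the altered ballot: Granite 13, Delta 12, Juno 11, Iris 11, Beacon 10.
The switch changes the winner from Juno to Granite.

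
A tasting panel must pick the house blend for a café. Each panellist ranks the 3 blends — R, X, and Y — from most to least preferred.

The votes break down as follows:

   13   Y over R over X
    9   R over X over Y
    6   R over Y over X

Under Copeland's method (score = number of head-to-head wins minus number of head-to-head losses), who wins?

R

Pairwise results:
  R vs X: R wins 28–0.
  R vs Y: R wins 15–13.
  X vs Y: Y wins 19–9.
Copeland scores (wins − losses):
  R: 2 − 0 = 2
  X: 0 − 2 = -2
  Y: 1 − 1 = 0
R has the best Copeland score.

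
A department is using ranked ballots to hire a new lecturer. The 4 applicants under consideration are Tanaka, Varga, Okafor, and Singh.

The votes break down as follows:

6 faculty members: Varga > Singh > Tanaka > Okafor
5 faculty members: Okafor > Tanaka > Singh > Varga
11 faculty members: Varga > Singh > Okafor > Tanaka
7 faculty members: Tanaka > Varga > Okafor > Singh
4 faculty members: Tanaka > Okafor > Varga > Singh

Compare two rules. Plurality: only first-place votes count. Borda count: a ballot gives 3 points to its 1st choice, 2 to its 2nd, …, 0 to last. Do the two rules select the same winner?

Plurality first-place counts: Tanaka 11, Varga 17, Okafor 5, Singh 0 → Varga.
Borda totals: Tanaka 49, Varga 69, Okafor 41, Singh 39 → Varga.
The two rules agree on Varga.

Yes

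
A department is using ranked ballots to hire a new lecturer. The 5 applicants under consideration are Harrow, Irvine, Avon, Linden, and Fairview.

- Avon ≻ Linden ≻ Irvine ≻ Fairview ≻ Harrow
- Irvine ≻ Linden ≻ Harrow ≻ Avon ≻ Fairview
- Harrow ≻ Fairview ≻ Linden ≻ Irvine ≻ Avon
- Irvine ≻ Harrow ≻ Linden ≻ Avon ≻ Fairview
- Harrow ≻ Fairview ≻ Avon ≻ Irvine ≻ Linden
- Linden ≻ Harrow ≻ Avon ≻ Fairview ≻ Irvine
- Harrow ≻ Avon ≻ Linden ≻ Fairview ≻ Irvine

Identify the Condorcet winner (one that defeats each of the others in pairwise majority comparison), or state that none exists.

Harrow

Head-to-head results (7 voters total):
Harrow vs Irvine: Harrow wins 4–3.
Harrow vs Avon: Harrow wins 6–1.
Harrow vs Linden: Harrow wins 4–3.
Harrow vs Fairview: Harrow wins 6–1.
Irvine vs Avon: Avon wins 4–3.
Irvine vs Linden: Linden wins 4–3.
Irvine vs Fairview: Fairview wins 4–3.
Avon vs Linden: Linden wins 4–3.
Avon vs Fairview: Avon wins 5–2.
Linden vs Fairview: Linden wins 5–2.
Harrow beats each rival — Irvine (4–3), Avon (6–1), Linden (4–3), Fairview (6–1) — so Harrow is the Condorcet winner.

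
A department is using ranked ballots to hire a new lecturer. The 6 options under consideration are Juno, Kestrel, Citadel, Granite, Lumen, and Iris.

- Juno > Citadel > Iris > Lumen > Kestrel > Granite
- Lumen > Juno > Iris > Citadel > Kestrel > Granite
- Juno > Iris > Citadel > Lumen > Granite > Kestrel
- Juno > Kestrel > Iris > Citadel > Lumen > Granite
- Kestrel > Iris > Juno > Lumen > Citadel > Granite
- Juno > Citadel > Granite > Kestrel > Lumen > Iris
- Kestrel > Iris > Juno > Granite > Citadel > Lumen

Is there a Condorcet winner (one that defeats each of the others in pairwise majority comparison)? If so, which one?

Juno

Head-to-head results (7 voters total):
Juno vs Kestrel: Juno wins 5–2.
Juno vs Citadel: Juno wins 7–0.
Juno vs Granite: Juno wins 7–0.
Juno vs Lumen: Juno wins 6–1.
Juno vs Iris: Juno wins 5–2.
Kestrel vs Citadel: Citadel wins 4–3.
Kestrel vs Granite: Kestrel wins 5–2.
Kestrel vs Lumen: Kestrel wins 4–3.
Kestrel vs Iris: Kestrel wins 4–3.
Citadel vs Granite: Citadel wins 6–1.
Citadel vs Lumen: Citadel wins 5–2.
Citadel vs Iris: Iris wins 5–2.
Granite vs Lumen: Lumen wins 5–2.
Granite vs Iris: Iris wins 6–1.
Lumen vs Iris: Iris wins 5–2.
Juno beats each rival — Kestrel (5–2), Citadel (7–0), Granite (7–0), Lumen (6–1), Iris (5–2) — so Juno is the Condorcet winner.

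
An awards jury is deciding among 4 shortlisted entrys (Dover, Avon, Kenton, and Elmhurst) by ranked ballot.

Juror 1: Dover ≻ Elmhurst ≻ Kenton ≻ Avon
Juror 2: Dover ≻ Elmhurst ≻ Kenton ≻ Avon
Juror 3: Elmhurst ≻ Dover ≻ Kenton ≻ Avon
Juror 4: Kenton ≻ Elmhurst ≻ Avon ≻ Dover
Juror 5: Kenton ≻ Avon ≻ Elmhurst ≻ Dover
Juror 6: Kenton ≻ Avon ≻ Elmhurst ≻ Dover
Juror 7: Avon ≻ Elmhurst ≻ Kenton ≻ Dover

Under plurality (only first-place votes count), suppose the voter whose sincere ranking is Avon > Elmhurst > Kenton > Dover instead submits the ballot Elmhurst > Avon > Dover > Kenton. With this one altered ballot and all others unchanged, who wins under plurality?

Kenton

First-place totals with the altered ballot: Dover 2, Avon 0, Kenton 3, Elmhurst 2.
The winner is unchanged: still Kenton.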